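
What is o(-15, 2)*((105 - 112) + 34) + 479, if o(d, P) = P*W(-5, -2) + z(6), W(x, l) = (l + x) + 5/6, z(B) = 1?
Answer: 173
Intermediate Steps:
W(x, l) = ⅚ + l + x (W(x, l) = (l + x) + 5*(⅙) = (l + x) + ⅚ = ⅚ + l + x)
o(d, P) = 1 - 37*P/6 (o(d, P) = P*(⅚ - 2 - 5) + 1 = P*(-37/6) + 1 = -37*P/6 + 1 = 1 - 37*P/6)
o(-15, 2)*((105 - 112) + 34) + 479 = (1 - 37/6*2)*((105 - 112) + 34) + 479 = (1 - 37/3)*(-7 + 34) + 479 = -34/3*27 + 479 = -306 + 479 = 173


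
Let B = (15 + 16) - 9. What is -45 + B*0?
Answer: -45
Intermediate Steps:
B = 22 (B = 31 - 9 = 22)
-45 + B*0 = -45 + 22*0 = -45 + 0 = -45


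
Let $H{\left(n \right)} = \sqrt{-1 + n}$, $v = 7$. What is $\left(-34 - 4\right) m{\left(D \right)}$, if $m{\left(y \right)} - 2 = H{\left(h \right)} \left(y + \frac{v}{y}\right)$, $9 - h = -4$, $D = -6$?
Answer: $-76 + \frac{1634 \sqrt{3}}{3} \approx 867.39$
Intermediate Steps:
$h = 13$ ($h = 9 - -4 = 9 + 4 = 13$)
$m{\left(y \right)} = 2 + 2 \sqrt{3} \left(y + \frac{7}{y}\right)$ ($m{\left(y \right)} = 2 + \sqrt{-1 + 13} \left(y + \frac{7}{y}\right) = 2 + \sqrt{12} \left(y + \frac{7}{y}\right) = 2 + 2 \sqrt{3} \left(y + \frac{7}{y}\right)$)
$\left(-34 - 4\right) m{\left(D \right)} = \left(-34 - 4\right) \left(2 + 2 \left(-6\right) \sqrt{3} + \frac{14 \sqrt{3}}{-6}\right) = \left(-34 - 4\right) \left(2 - 12 \sqrt{3} + 14 \sqrt{3} \left(- \frac{1}{6}\right)\right) = - 38 \left(2 - 12 \sqrt{3} - \frac{7 \sqrt{3}}{3}\right) = - 38 \left(2 - \frac{43 \sqrt{3}}{3}\right) = -76 + \frac{1634 \sqrt{3}}{3}$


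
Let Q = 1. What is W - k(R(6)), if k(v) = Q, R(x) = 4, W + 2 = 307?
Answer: 304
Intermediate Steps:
W = 305 (W = -2 + 307 = 305)
k(v) = 1
W - k(R(6)) = 305 - 1*1 = 305 - 1 = 304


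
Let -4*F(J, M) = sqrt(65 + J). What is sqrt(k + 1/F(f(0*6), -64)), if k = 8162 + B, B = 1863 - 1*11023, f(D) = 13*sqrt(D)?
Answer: sqrt(-4216550 - 260*sqrt(65))/65 ≈ 31.599*I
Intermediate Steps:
B = -9160 (B = 1863 - 11023 = -9160)
F(J, M) = -sqrt(65 + J)/4
k = -998 (k = 8162 - 9160 = -998)
sqrt(k + 1/F(f(0*6), -64)) = sqrt(-998 + 1/(-sqrt(65 + 13*sqrt(0*6))/4)) = sqrt(-998 + 1/(-sqrt(65 + 13*sqrt(0))/4)) = sqrt(-998 + 1/(-sqrt(65 + 13*0)/4)) = sqrt(-998 + 1/(-sqrt(65 + 0)/4)) = sqrt(-998 + 1/(-sqrt(65)/4)) = sqrt(-998 - 4*sqrt(65)/65)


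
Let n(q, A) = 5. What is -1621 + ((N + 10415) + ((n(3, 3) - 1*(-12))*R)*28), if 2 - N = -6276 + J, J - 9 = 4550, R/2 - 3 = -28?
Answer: -13287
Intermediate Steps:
R = -50 (R = 6 + 2*(-28) = 6 - 56 = -50)
J = 4559 (J = 9 + 4550 = 4559)
N = 1719 (N = 2 - (-6276 + 4559) = 2 - 1*(-1717) = 2 + 1717 = 1719)
-1621 + ((N + 10415) + ((n(3, 3) - 1*(-12))*R)*28) = -1621 + ((1719 + 10415) + ((5 - 1*(-12))*(-50))*28) = -1621 + (12134 + ((5 + 12)*(-50))*28) = -1621 + (12134 + (17*(-50))*28) = -1621 + (12134 - 850*28) = -1621 + (12134 - 23800) = -1621 - 11666 = -13287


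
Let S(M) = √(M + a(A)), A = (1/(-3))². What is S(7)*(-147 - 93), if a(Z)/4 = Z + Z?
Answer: -80*√71 ≈ -674.09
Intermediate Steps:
A = ⅑ (A = (-⅓)² = ⅑ ≈ 0.11111)
a(Z) = 8*Z (a(Z) = 4*(Z + Z) = 4*(2*Z) = 8*Z)
S(M) = √(8/9 + M) (S(M) = √(M + 8*(⅑)) = √(M + 8/9) = √(8/9 + M))
S(7)*(-147 - 93) = (√(8 + 9*7)/3)*(-147 - 93) = (√(8 + 63)/3)*(-240) = (√71/3)*(-240) = -80*√71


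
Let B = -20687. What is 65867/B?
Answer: -65867/20687 ≈ -3.1840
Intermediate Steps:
65867/B = 65867/(-20687) = 65867*(-1/20687) = -65867/20687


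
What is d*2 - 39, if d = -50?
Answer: -139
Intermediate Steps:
d*2 - 39 = -50*2 - 39 = -100 - 39 = -139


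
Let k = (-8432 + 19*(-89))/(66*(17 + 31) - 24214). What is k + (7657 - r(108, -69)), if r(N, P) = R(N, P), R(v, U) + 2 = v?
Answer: 158928469/21046 ≈ 7551.5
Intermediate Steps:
R(v, U) = -2 + v
r(N, P) = -2 + N
k = 10123/21046 (k = (-8432 - 1691)/(66*48 - 24214) = -10123/(3168 - 24214) = -10123/(-21046) = -10123*(-1/21046) = 10123/21046 ≈ 0.48099)
k + (7657 - r(108, -69)) = 10123/21046 + (7657 - (-2 + 108)) = 10123/21046 + (7657 - 1*106) = 10123/21046 + (7657 - 106) = 10123/21046 + 7551 = 158928469/21046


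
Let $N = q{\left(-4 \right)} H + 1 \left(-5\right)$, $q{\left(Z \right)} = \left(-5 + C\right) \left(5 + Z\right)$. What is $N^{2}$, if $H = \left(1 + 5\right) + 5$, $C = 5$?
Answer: $25$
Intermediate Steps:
$q{\left(Z \right)} = 0$ ($q{\left(Z \right)} = \left(-5 + 5\right) \left(5 + Z\right) = 0 \left(5 + Z\right) = 0$)
$H = 11$ ($H = 6 + 5 = 11$)
$N = -5$ ($N = 0 \cdot 11 + 1 \left(-5\right) = 0 - 5 = -5$)
$N^{2} = \left(-5\right)^{2} = 25$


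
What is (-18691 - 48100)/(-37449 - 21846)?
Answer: 66791/59295 ≈ 1.1264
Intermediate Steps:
(-18691 - 48100)/(-37449 - 21846) = -66791/(-59295) = -66791*(-1/59295) = 66791/59295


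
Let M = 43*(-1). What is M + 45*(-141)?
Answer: -6388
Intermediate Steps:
M = -43
M + 45*(-141) = -43 + 45*(-141) = -43 - 6345 = -6388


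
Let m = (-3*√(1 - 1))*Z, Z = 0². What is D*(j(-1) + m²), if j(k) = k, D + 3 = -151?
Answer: 154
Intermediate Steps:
D = -154 (D = -3 - 151 = -154)
Z = 0
m = 0 (m = -3*√(1 - 1)*0 = -3*√0*0 = -3*0*0 = 0*0 = 0)
D*(j(-1) + m²) = -154*(-1 + 0²) = -154*(-1 + 0) = -154*(-1) = 154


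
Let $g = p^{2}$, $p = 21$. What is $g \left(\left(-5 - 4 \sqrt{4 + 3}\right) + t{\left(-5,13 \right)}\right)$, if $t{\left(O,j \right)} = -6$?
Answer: $-4851 - 1764 \sqrt{7} \approx -9518.1$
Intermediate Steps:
$g = 441$ ($g = 21^{2} = 441$)
$g \left(\left(-5 - 4 \sqrt{4 + 3}\right) + t{\left(-5,13 \right)}\right) = 441 \left(\left(-5 - 4 \sqrt{4 + 3}\right) - 6\right) = 441 \left(\left(-5 - 4 \sqrt{7}\right) - 6\right) = 441 \left(-11 - 4 \sqrt{7}\right) = -4851 - 1764 \sqrt{7}$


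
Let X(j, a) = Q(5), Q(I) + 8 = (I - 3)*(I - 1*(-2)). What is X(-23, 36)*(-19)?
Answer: -114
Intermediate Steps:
Q(I) = -8 + (-3 + I)*(2 + I) (Q(I) = -8 + (I - 3)*(I - 1*(-2)) = -8 + (-3 + I)*(I + 2) = -8 + (-3 + I)*(2 + I))
X(j, a) = 6 (X(j, a) = -14 + 5² - 1*5 = -14 + 25 - 5 = 6)
X(-23, 36)*(-19) = 6*(-19) = -114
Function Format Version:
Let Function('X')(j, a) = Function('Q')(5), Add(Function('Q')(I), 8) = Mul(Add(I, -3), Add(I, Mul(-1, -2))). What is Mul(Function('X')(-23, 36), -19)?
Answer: -114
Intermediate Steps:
Function('Q')(I) = Add(-8, Mul(Add(-3, I), Add(2, I))) (Function('Q')(I) = Add(-8, Mul(Add(I, -3), Add(I, Mul(-1, -2)))) = Add(-8, Mul(Add(-3, I), Add(I, 2))) = Add(-8, Mul(Add(-3, I), Add(2, I))))
Function('X')(j, a) = 6 (Function('X')(j, a) = Add(-14, Pow(5, 2), Mul(-1, 5)) = Add(-14, 25, -5) = 6)
Mul(Function('X')(-23, 36), -19) = Mul(6, -19) = -114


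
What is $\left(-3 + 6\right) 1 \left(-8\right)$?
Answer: $-24$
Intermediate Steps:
$\left(-3 + 6\right) 1 \left(-8\right) = 3 \cdot 1 \left(-8\right) = 3 \left(-8\right) = -24$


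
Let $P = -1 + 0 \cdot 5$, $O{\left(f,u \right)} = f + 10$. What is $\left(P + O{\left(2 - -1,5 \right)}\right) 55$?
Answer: $660$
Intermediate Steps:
$O{\left(f,u \right)} = 10 + f$
$P = -1$ ($P = -1 + 0 = -1$)
$\left(P + O{\left(2 - -1,5 \right)}\right) 55 = \left(-1 + \left(10 + \left(2 - -1\right)\right)\right) 55 = \left(-1 + \left(10 + \left(2 + 1\right)\right)\right) 55 = \left(-1 + \left(10 + 3\right)\right) 55 = \left(-1 + 13\right) 55 = 12 \cdot 55 = 660$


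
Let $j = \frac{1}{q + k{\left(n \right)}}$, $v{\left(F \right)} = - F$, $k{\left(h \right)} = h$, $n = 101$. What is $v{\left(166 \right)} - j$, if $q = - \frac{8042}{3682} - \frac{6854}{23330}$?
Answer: $- \frac{351242232303}{2115787693} \approx -166.01$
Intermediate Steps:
$q = - \frac{53214072}{21475265}$ ($q = \left(-8042\right) \frac{1}{3682} - \frac{3427}{11665} = - \frac{4021}{1841} - \frac{3427}{11665} = - \frac{53214072}{21475265} \approx -2.4779$)
$j = \frac{21475265}{2115787693}$ ($j = \frac{1}{- \frac{53214072}{21475265} + 101} = \frac{1}{\frac{2115787693}{21475265}} = \frac{21475265}{2115787693} \approx 0.01015$)
$v{\left(166 \right)} - j = \left(-1\right) 166 - \frac{21475265}{2115787693} = -166 - \frac{21475265}{2115787693} = - \frac{351242232303}{2115787693}$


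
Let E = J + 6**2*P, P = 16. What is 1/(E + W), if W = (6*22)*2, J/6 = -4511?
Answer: -1/26226 ≈ -3.8130e-5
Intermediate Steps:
J = -27066 (J = 6*(-4511) = -27066)
E = -26490 (E = -27066 + 6**2*16 = -27066 + 36*16 = -27066 + 576 = -26490)
W = 264 (W = 132*2 = 264)
1/(E + W) = 1/(-26490 + 264) = 1/(-26226) = -1/26226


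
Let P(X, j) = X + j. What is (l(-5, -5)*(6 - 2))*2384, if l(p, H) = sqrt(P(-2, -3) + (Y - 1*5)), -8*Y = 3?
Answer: 2384*I*sqrt(166) ≈ 30716.0*I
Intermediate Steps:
Y = -3/8 (Y = -1/8*3 = -3/8 ≈ -0.37500)
l(p, H) = I*sqrt(166)/4 (l(p, H) = sqrt((-2 - 3) + (-3/8 - 1*5)) = sqrt(-5 + (-3/8 - 5)) = sqrt(-5 - 43/8) = sqrt(-83/8) = I*sqrt(166)/4)
(l(-5, -5)*(6 - 2))*2384 = ((I*sqrt(166)/4)*(6 - 2))*2384 = ((I*sqrt(166)/4)*4)*2384 = (I*sqrt(166))*2384 = 2384*I*sqrt(166)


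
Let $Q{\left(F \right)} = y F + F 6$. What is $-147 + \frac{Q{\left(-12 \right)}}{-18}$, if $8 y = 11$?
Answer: $- \frac{1705}{12} \approx -142.08$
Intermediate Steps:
$y = \frac{11}{8}$ ($y = \frac{1}{8} \cdot 11 = \frac{11}{8} \approx 1.375$)
$Q{\left(F \right)} = \frac{59 F}{8}$ ($Q{\left(F \right)} = \frac{11 F}{8} + F 6 = \frac{11 F}{8} + 6 F = \frac{59 F}{8}$)
$-147 + \frac{Q{\left(-12 \right)}}{-18} = -147 + \frac{\frac{59}{8} \left(-12\right)}{-18} = -147 - - \frac{59}{12} = -147 + \frac{59}{12} = - \frac{1705}{12}$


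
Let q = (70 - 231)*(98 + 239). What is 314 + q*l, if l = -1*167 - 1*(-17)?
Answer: 8138864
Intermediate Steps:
l = -150 (l = -167 + 17 = -150)
q = -54257 (q = -161*337 = -54257)
314 + q*l = 314 - 54257*(-150) = 314 + 8138550 = 8138864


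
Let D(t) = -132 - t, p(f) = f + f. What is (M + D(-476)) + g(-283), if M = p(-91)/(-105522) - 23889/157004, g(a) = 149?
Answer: 4082612085527/8283688044 ≈ 492.85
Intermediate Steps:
p(f) = 2*f
M = -1246120165/8283688044 (M = (2*(-91))/(-105522) - 23889/157004 = -182*(-1/105522) - 23889*1/157004 = 91/52761 - 23889/157004 = -1246120165/8283688044 ≈ -0.15043)
(M + D(-476)) + g(-283) = (-1246120165/8283688044 + (-132 - 1*(-476))) + 149 = (-1246120165/8283688044 + (-132 + 476)) + 149 = (-1246120165/8283688044 + 344) + 149 = 2848342566971/8283688044 + 149 = 4082612085527/8283688044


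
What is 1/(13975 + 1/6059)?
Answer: 6059/84674526 ≈ 7.1556e-5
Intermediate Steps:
1/(13975 + 1/6059) = 1/(84674526/6059) = 6059/84674526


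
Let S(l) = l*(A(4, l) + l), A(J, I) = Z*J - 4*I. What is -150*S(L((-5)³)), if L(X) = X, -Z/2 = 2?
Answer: 6731250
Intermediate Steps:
Z = -4 (Z = -2*2 = -4)
A(J, I) = -4*I - 4*J (A(J, I) = -4*J - 4*I = -4*I - 4*J)
S(l) = l*(-16 - 3*l) (S(l) = l*((-4*l - 4*4) + l) = l*((-4*l - 16) + l) = l*((-16 - 4*l) + l) = l*(-16 - 3*l))
-150*S(L((-5)³)) = -(-150)*(-5)³*(16 + 3*(-5)³) = -(-150)*(-125)*(16 + 3*(-125)) = -(-150)*(-125)*(16 - 375) = -(-150)*(-125)*(-359) = -150*(-44875) = 6731250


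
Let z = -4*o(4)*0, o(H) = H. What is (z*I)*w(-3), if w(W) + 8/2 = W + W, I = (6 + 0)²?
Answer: 0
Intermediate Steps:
I = 36 (I = 6² = 36)
z = 0 (z = -4*4*0 = -16*0 = 0)
w(W) = -4 + 2*W (w(W) = -4 + (W + W) = -4 + 2*W)
(z*I)*w(-3) = (0*36)*(-4 + 2*(-3)) = 0*(-4 - 6) = 0*(-10) = 0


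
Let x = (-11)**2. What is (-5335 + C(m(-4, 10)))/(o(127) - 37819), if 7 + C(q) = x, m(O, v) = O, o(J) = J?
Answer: 5221/37692 ≈ 0.13852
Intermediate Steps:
x = 121
C(q) = 114 (C(q) = -7 + 121 = 114)
(-5335 + C(m(-4, 10)))/(o(127) - 37819) = (-5335 + 114)/(127 - 37819) = -5221/(-37692) = -5221*(-1/37692) = 5221/37692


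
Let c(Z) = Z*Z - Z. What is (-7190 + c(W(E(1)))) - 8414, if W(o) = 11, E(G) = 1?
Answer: -15494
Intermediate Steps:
c(Z) = Z² - Z
(-7190 + c(W(E(1)))) - 8414 = (-7190 + 11*(-1 + 11)) - 8414 = (-7190 + 11*10) - 8414 = (-7190 + 110) - 8414 = -7080 - 8414 = -15494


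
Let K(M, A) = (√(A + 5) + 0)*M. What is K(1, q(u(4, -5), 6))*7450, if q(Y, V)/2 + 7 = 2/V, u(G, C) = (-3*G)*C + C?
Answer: 37250*I*√3/3 ≈ 21506.0*I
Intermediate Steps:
u(G, C) = C - 3*C*G (u(G, C) = -3*C*G + C = C - 3*C*G)
q(Y, V) = -14 + 4/V (q(Y, V) = -14 + 2*(2/V) = -14 + 4/V)
K(M, A) = M*√(5 + A) (K(M, A) = (√(5 + A) + 0)*M = √(5 + A)*M = M*√(5 + A))
K(1, q(u(4, -5), 6))*7450 = (1*√(5 + (-14 + 4/6)))*7450 = (1*√(5 + (-14 + 4*(⅙))))*7450 = (1*√(5 + (-14 + ⅔)))*7450 = (1*√(5 - 40/3))*7450 = (1*√(-25/3))*7450 = (1*(5*I*√3/3))*7450 = (5*I*√3/3)*7450 = 37250*I*√3/3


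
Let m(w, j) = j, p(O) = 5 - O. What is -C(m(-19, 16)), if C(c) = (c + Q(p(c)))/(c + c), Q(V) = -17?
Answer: 1/32 ≈ 0.031250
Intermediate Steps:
C(c) = (-17 + c)/(2*c) (C(c) = (c - 17)/(c + c) = (-17 + c)/((2*c)) = (-17 + c)*(1/(2*c)) = (-17 + c)/(2*c))
-C(m(-19, 16)) = -(-17 + 16)/(2*16) = -(-1)/(2*16) = -1*(-1/32) = 1/32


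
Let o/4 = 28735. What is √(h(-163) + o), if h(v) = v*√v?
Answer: √(114940 - 163*I*√163) ≈ 339.04 - 3.069*I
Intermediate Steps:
o = 114940 (o = 4*28735 = 114940)
h(v) = v^(3/2)
√(h(-163) + o) = √((-163)^(3/2) + 114940) = √(-163*I*√163 + 114940) = √(114940 - 163*I*√163)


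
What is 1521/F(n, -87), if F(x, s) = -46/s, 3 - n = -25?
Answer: 132327/46 ≈ 2876.7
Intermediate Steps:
n = 28 (n = 3 - 1*(-25) = 3 + 25 = 28)
1521/F(n, -87) = 1521/((-46/(-87))) = 1521/((-46*(-1/87))) = 1521/(46/87) = 1521*(87/46) = 132327/46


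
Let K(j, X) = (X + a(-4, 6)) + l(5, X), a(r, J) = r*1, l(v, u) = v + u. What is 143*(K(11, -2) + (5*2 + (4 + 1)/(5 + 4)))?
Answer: 9724/9 ≈ 1080.4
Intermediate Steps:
l(v, u) = u + v
a(r, J) = r
K(j, X) = 1 + 2*X (K(j, X) = (X - 4) + (X + 5) = (-4 + X) + (5 + X) = 1 + 2*X)
143*(K(11, -2) + (5*2 + (4 + 1)/(5 + 4))) = 143*((1 + 2*(-2)) + (5*2 + (4 + 1)/(5 + 4))) = 143*((1 - 4) + (10 + 5/9)) = 143*(-3 + (10 + 5*(⅑))) = 143*(-3 + (10 + 5/9)) = 143*(-3 + 95/9) = 143*(68/9) = 9724/9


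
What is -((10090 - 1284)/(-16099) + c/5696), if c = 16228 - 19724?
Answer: 782655/674264 ≈ 1.1608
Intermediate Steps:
c = -3496
-((10090 - 1284)/(-16099) + c/5696) = -((10090 - 1284)/(-16099) - 3496/5696) = -(8806*(-1/16099) - 3496*1/5696) = -(-518/947 - 437/712) = -1*(-782655/674264) = 782655/674264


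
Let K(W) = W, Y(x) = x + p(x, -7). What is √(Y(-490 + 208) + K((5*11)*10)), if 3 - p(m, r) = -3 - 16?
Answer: √290 ≈ 17.029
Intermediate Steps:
p(m, r) = 22 (p(m, r) = 3 - (-3 - 16) = 3 - 1*(-19) = 3 + 19 = 22)
Y(x) = 22 + x (Y(x) = x + 22 = 22 + x)
√(Y(-490 + 208) + K((5*11)*10)) = √((22 + (-490 + 208)) + (5*11)*10) = √((22 - 282) + 55*10) = √(-260 + 550) = √290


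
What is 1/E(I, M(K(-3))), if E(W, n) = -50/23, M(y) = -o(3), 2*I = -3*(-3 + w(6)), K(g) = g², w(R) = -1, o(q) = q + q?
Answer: -23/50 ≈ -0.46000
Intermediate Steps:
o(q) = 2*q
I = 6 (I = (-3*(-3 - 1))/2 = (-3*(-4))/2 = (½)*12 = 6)
M(y) = -6 (M(y) = -2*3 = -1*6 = -6)
E(W, n) = -50/23 (E(W, n) = -50*1/23 = -50/23)
1/E(I, M(K(-3))) = 1/(-50/23) = -23/50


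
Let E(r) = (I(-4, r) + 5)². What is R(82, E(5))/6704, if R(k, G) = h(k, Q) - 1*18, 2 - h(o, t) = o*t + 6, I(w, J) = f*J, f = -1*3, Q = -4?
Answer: 153/3352 ≈ 0.045644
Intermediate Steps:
f = -3
I(w, J) = -3*J
h(o, t) = -4 - o*t (h(o, t) = 2 - (o*t + 6) = 2 - (6 + o*t) = 2 + (-6 - o*t) = -4 - o*t)
E(r) = (5 - 3*r)² (E(r) = (-3*r + 5)² = (5 - 3*r)²)
R(k, G) = -22 + 4*k (R(k, G) = (-4 - 1*k*(-4)) - 1*18 = (-4 + 4*k) - 18 = -22 + 4*k)
R(82, E(5))/6704 = (-22 + 4*82)/6704 = (-22 + 328)*(1/6704) = 306*(1/6704) = 153/3352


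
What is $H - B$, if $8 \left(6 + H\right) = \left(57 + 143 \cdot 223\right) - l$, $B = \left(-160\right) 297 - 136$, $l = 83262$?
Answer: $\frac{82471}{2} \approx 41236.0$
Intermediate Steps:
$B = -47656$ ($B = -47520 - 136 = -47656$)
$H = - \frac{12841}{2}$ ($H = -6 + \frac{\left(57 + 143 \cdot 223\right) - 83262}{8} = -6 + \frac{\left(57 + 31889\right) - 83262}{8} = -6 + \frac{31946 - 83262}{8} = -6 + \frac{1}{8} \left(-51316\right) = -6 - \frac{12829}{2} = - \frac{12841}{2} \approx -6420.5$)
$H - B = - \frac{12841}{2} - -47656 = - \frac{12841}{2} + 47656 = \frac{82471}{2}$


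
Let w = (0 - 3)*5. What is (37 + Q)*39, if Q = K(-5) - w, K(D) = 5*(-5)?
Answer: 1053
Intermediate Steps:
K(D) = -25
w = -15 (w = -3*5 = -15)
Q = -10 (Q = -25 - 1*(-15) = -25 + 15 = -10)
(37 + Q)*39 = (37 - 10)*39 = 27*39 = 1053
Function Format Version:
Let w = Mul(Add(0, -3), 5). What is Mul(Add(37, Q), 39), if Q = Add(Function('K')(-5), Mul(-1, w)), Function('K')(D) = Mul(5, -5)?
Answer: 1053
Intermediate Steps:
Function('K')(D) = -25
w = -15 (w = Mul(-3, 5) = -15)
Q = -10 (Q = Add(-25, Mul(-1, -15)) = Add(-25, 15) = -10)
Mul(Add(37, Q), 39) = Mul(Add(37, -10), 39) = Mul(27, 39) = 1053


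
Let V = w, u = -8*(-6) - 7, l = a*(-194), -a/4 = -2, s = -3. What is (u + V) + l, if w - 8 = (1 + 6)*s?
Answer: -1524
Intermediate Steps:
a = 8 (a = -4*(-2) = 8)
l = -1552 (l = 8*(-194) = -1552)
u = 41 (u = 48 - 7 = 41)
w = -13 (w = 8 + (1 + 6)*(-3) = 8 + 7*(-3) = 8 - 21 = -13)
V = -13
(u + V) + l = (41 - 13) - 1552 = 28 - 1552 = -1524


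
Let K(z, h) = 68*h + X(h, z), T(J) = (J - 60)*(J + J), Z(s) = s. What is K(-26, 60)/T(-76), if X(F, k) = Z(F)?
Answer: 1035/5168 ≈ 0.20027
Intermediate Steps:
X(F, k) = F
T(J) = 2*J*(-60 + J) (T(J) = (-60 + J)*(2*J) = 2*J*(-60 + J))
K(z, h) = 69*h (K(z, h) = 68*h + h = 69*h)
K(-26, 60)/T(-76) = (69*60)/((2*(-76)*(-60 - 76))) = 4140/((2*(-76)*(-136))) = 4140/20672 = 4140*(1/20672) = 1035/5168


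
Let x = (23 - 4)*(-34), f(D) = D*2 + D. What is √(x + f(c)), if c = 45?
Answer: I*√511 ≈ 22.605*I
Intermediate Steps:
f(D) = 3*D (f(D) = 2*D + D = 3*D)
x = -646 (x = 19*(-34) = -646)
√(x + f(c)) = √(-646 + 3*45) = √(-646 + 135) = √(-511) = I*√511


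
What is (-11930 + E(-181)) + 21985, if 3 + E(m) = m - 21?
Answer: 9850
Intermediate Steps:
E(m) = -24 + m (E(m) = -3 + (m - 21) = -3 + (-21 + m) = -24 + m)
(-11930 + E(-181)) + 21985 = (-11930 + (-24 - 181)) + 21985 = (-11930 - 205) + 21985 = -12135 + 21985 = 9850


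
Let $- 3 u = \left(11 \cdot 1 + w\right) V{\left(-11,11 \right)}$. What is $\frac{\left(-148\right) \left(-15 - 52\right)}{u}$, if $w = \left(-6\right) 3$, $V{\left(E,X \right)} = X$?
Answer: $\frac{29748}{77} \approx 386.34$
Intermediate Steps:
$w = -18$
$u = \frac{77}{3}$ ($u = - \frac{\left(11 \cdot 1 - 18\right) 11}{3} = - \frac{\left(11 - 18\right) 11}{3} = - \frac{\left(-7\right) 11}{3} = \left(- \frac{1}{3}\right) \left(-77\right) = \frac{77}{3} \approx 25.667$)
$\frac{\left(-148\right) \left(-15 - 52\right)}{u} = \frac{\left(-148\right) \left(-15 - 52\right)}{\frac{77}{3}} = \left(-148\right) \left(-67\right) \frac{3}{77} = 9916 \cdot \frac{3}{77} = \frac{29748}{77}$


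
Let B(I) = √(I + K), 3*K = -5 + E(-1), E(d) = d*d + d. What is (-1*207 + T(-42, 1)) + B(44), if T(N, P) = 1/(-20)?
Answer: -4141/20 + √381/3 ≈ -200.54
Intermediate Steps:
T(N, P) = -1/20
E(d) = d + d² (E(d) = d² + d = d + d²)
K = -5/3 (K = (-5 - (1 - 1))/3 = (-5 - 1*0)/3 = (-5 + 0)/3 = (⅓)*(-5) = -5/3 ≈ -1.6667)
B(I) = √(-5/3 + I) (B(I) = √(I - 5/3) = √(-5/3 + I))
(-1*207 + T(-42, 1)) + B(44) = (-1*207 - 1/20) + √(-15 + 9*44)/3 = (-207 - 1/20) + √(-15 + 396)/3 = -4141/20 + √381/3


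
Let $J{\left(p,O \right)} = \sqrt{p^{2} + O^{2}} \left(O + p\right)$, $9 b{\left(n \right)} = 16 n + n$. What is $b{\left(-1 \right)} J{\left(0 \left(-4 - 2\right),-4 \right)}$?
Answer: $\frac{272}{9} \approx 30.222$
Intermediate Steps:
$b{\left(n \right)} = \frac{17 n}{9}$ ($b{\left(n \right)} = \frac{16 n + n}{9} = \frac{17 n}{9}$)
$J{\left(p,O \right)} = \sqrt{O^{2} + p^{2}} \left(O + p\right)$
$b{\left(-1 \right)} J{\left(0 \left(-4 - 2\right),-4 \right)} = \frac{17}{9} \left(-1\right) \sqrt{\left(-4\right)^{2} + \left(0 \left(-4 - 2\right)\right)^{2}} \left(-4 + 0 \left(-4 - 2\right)\right) = - \frac{17 \sqrt{16 + \left(0 \left(-6\right)\right)^{2}} \left(-4 + 0 \left(-6\right)\right)}{9} = - \frac{17 \sqrt{16 + 0^{2}} \left(-4 + 0\right)}{9} = - \frac{17 \sqrt{16 + 0} \left(-4\right)}{9} = - \frac{17 \sqrt{16} \left(-4\right)}{9} = - \frac{17 \cdot 4 \left(-4\right)}{9} = \left(- \frac{17}{9}\right) \left(-16\right) = \frac{272}{9}$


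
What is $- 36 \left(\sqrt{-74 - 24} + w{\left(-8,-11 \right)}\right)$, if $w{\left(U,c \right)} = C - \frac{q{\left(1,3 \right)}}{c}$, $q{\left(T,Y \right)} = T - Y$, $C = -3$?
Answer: $\frac{1260}{11} - 252 i \sqrt{2} \approx 114.55 - 356.38 i$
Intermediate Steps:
$w{\left(U,c \right)} = -3 + \frac{2}{c}$ ($w{\left(U,c \right)} = -3 - \frac{1 - 3}{c} = -3 - - \frac{2}{c} = -3 + \frac{2}{c}$)
$- 36 \left(\sqrt{-74 - 24} + w{\left(-8,-11 \right)}\right) = - 36 \left(\sqrt{-74 - 24} - \left(3 - \frac{2}{-11}\right)\right) = - 36 \left(\sqrt{-98} + \left(-3 + 2 \left(- \frac{1}{11}\right)\right)\right) = - 36 \left(7 i \sqrt{2} - \frac{35}{11}\right) = - 36 \left(- \frac{35}{11} + 7 i \sqrt{2}\right) = \frac{1260}{11} - 252 i \sqrt{2}$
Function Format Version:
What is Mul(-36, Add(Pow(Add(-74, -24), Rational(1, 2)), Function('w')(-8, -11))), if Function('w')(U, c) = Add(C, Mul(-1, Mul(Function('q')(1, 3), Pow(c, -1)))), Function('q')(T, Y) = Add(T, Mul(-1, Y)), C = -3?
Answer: Add(Rational(1260, 11), Mul(-252, I, Pow(2, Rational(1, 2)))) ≈ Add(114.55, Mul(-356.38, I))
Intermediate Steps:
Function('w')(U, c) = Add(-3, Mul(2, Pow(c, -1))) (Function('w')(U, c) = Add(-3, Mul(-1, Mul(Add(1, Mul(-1, 3)), Pow(c, -1)))) = Add(-3, Mul(-1, Mul(Add(1, -3), Pow(c, -1)))) = Add(-3, Mul(-1, Mul(-2, Pow(c, -1)))) = Add(-3, Mul(2, Pow(c, -1))))
Mul(-36, Add(Pow(Add(-74, -24), Rational(1, 2)), Function('w')(-8, -11))) = Mul(-36, Add(Pow(Add(-74, -24), Rational(1, 2)), Add(-3, Mul(2, Pow(-11, -1))))) = Mul(-36, Add(Pow(-98, Rational(1, 2)), Add(-3, Mul(2, Rational(-1, 11))))) = Mul(-36, Add(Mul(7, I, Pow(2, Rational(1, 2))), Add(-3, Rational(-2, 11)))) = Mul(-36, Add(Mul(7, I, Pow(2, Rational(1, 2))), Rational(-35, 11))) = Mul(-36, Add(Rational(-35, 11), Mul(7, I, Pow(2, Rational(1, 2))))) = Add(Rational(1260, 11), Mul(-252, I, Pow(2, Rational(1, 2))))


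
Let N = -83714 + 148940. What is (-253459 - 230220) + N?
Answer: -418453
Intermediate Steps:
N = 65226
(-253459 - 230220) + N = (-253459 - 230220) + 65226 = -483679 + 65226 = -418453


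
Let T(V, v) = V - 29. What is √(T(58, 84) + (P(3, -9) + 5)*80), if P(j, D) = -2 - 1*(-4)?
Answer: √589 ≈ 24.269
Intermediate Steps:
T(V, v) = -29 + V
P(j, D) = 2 (P(j, D) = -2 + 4 = 2)
√(T(58, 84) + (P(3, -9) + 5)*80) = √((-29 + 58) + (2 + 5)*80) = √(29 + 7*80) = √(29 + 560) = √589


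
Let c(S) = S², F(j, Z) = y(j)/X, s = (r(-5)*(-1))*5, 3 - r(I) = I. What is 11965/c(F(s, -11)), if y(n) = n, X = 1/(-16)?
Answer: 2393/81920 ≈ 0.029211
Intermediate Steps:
X = -1/16 ≈ -0.062500
r(I) = 3 - I
s = -40 (s = ((3 - 1*(-5))*(-1))*5 = ((3 + 5)*(-1))*5 = (8*(-1))*5 = -8*5 = -40)
F(j, Z) = -16*j (F(j, Z) = j/(-1/16) = j*(-16) = -16*j)
11965/c(F(s, -11)) = 11965/((-16*(-40))²) = 11965/(640²) = 11965/409600 = 11965*(1/409600) = 2393/81920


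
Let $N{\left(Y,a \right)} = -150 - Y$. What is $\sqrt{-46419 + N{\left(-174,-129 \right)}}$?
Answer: $3 i \sqrt{5155} \approx 215.4 i$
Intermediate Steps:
$\sqrt{-46419 + N{\left(-174,-129 \right)}} = \sqrt{-46419 - -24} = \sqrt{-46419 + \left(-150 + 174\right)} = \sqrt{-46419 + 24} = \sqrt{-46395} = 3 i \sqrt{5155}$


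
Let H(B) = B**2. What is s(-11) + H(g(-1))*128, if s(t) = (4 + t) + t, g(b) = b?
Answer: 110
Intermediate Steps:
s(t) = 4 + 2*t
s(-11) + H(g(-1))*128 = (4 + 2*(-11)) + (-1)**2*128 = (4 - 22) + 1*128 = -18 + 128 = 110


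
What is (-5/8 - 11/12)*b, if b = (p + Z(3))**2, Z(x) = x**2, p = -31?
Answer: -4477/6 ≈ -746.17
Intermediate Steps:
b = 484 (b = (-31 + 3**2)**2 = (-31 + 9)**2 = (-22)**2 = 484)
(-5/8 - 11/12)*b = (-5/8 - 11/12)*484 = -37/24*484 = -4477/6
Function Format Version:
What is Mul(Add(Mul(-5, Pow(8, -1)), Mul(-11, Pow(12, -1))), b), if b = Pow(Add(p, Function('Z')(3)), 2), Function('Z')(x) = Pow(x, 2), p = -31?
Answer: Rational(-4477, 6) ≈ -746.17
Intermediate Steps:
b = 484 (b = Pow(Add(-31, Pow(3, 2)), 2) = Pow(Add(-31, 9), 2) = Pow(-22, 2) = 484)
Mul(Add(Mul(-5, Pow(8, -1)), Mul(-11, Pow(12, -1))), b) = Mul(Add(Mul(-5, Pow(8, -1)), Mul(-11, Pow(12, -1))), 484) = Mul(Add(Mul(-5, Rational(1, 8)), Mul(-11, Rational(1, 12))), 484) = Mul(Add(Rational(-5, 8), Rational(-11, 12)), 484) = Mul(Rational(-37, 24), 484) = Rational(-4477, 6)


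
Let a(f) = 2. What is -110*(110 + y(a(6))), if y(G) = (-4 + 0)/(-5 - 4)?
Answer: -109340/9 ≈ -12149.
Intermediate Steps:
y(G) = 4/9 (y(G) = -4/(-9) = -4*(-1/9) = 4/9)
-110*(110 + y(a(6))) = -110*(110 + 4/9) = -110*994/9 = -109340/9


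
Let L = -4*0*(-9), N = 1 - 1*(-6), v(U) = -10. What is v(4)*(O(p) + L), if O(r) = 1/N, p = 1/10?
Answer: -10/7 ≈ -1.4286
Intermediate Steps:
N = 7 (N = 1 + 6 = 7)
p = ⅒ ≈ 0.10000
O(r) = ⅐ (O(r) = 1/7 = ⅐)
L = 0 (L = 0*(-9) = 0)
v(4)*(O(p) + L) = -10*(⅐ + 0) = -10*⅐ = -10/7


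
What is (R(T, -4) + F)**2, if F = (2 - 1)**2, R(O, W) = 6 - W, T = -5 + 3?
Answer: 121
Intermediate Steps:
T = -2
F = 1 (F = 1**2 = 1)
(R(T, -4) + F)**2 = ((6 - 1*(-4)) + 1)**2 = ((6 + 4) + 1)**2 = (10 + 1)**2 = 11**2 = 121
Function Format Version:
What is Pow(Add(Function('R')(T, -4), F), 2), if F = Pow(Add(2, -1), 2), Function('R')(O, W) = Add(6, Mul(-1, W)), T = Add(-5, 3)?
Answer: 121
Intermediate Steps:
T = -2
F = 1 (F = Pow(1, 2) = 1)
Pow(Add(Function('R')(T, -4), F), 2) = Pow(Add(Add(6, Mul(-1, -4)), 1), 2) = Pow(Add(Add(6, 4), 1), 2) = Pow(Add(10, 1), 2) = Pow(11, 2) = 121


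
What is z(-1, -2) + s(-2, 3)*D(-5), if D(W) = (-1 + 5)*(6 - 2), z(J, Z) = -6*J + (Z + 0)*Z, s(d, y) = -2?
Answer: -22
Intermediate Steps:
z(J, Z) = Z² - 6*J (z(J, Z) = -6*J + Z*Z = -6*J + Z² = Z² - 6*J)
D(W) = 16 (D(W) = 4*4 = 16)
z(-1, -2) + s(-2, 3)*D(-5) = ((-2)² - 6*(-1)) - 2*16 = (4 + 6) - 32 = 10 - 32 = -22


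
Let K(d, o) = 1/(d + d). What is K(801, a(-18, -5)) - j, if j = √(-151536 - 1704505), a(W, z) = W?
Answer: 1/1602 - I*√1856041 ≈ 0.00062422 - 1362.4*I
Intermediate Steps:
K(d, o) = 1/(2*d)
j = I*√1856041 (j = √(-1856041) = I*√1856041 ≈ 1362.4*I)
K(801, a(-18, -5)) - j = (½)/801 - I*√1856041 = (½)*(1/801) - I*√1856041 = 1/1602 - I*√1856041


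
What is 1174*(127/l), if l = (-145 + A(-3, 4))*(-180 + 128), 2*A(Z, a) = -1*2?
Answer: 74549/3796 ≈ 19.639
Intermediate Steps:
A(Z, a) = -1 (A(Z, a) = (-1*2)/2 = (½)*(-2) = -1)
l = 7592 (l = (-145 - 1)*(-180 + 128) = -146*(-52) = 7592)
1174*(127/l) = 1174*(127/7592) = 74549/3796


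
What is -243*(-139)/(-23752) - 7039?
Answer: -167224105/23752 ≈ -7040.4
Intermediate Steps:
-243*(-139)/(-23752) - 7039 = 33777*(-1/23752) - 7039 = -33777/23752 - 7039 = -167224105/23752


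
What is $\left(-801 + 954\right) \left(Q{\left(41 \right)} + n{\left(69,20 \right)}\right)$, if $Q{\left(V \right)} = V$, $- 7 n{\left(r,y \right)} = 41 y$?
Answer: $- \frac{81549}{7} \approx -11650.0$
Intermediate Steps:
$n{\left(r,y \right)} = - \frac{41 y}{7}$
$\left(-801 + 954\right) \left(Q{\left(41 \right)} + n{\left(69,20 \right)}\right) = \left(-801 + 954\right) \left(41 - \frac{820}{7}\right) = 153 \left(41 - \frac{820}{7}\right) = 153 \left(- \frac{533}{7}\right) = - \frac{81549}{7}$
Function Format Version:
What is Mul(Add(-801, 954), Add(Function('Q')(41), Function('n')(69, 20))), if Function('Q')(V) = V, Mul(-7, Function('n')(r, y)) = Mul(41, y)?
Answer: Rational(-81549, 7) ≈ -11650.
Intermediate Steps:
Function('n')(r, y) = Mul(Rational(-41, 7), y) (Function('n')(r, y) = Mul(Rational(-1, 7), Mul(41, y)) = Mul(Rational(-41, 7), y))
Mul(Add(-801, 954), Add(Function('Q')(41), Function('n')(69, 20))) = Mul(Add(-801, 954), Add(41, Mul(Rational(-41, 7), 20))) = Mul(153, Add(41, Rational(-820, 7))) = Mul(153, Rational(-533, 7)) = Rational(-81549, 7)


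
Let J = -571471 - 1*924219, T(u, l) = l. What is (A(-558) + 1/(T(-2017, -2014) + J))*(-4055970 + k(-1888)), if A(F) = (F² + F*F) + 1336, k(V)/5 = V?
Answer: -1899894456399843775/748852 ≈ -2.5371e+12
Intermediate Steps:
k(V) = 5*V
J = -1495690 (J = -571471 - 924219 = -1495690)
A(F) = 1336 + 2*F² (A(F) = (F² + F²) + 1336 = 2*F² + 1336 = 1336 + 2*F²)
(A(-558) + 1/(T(-2017, -2014) + J))*(-4055970 + k(-1888)) = ((1336 + 2*(-558)²) + 1/(-2014 - 1495690))*(-4055970 + 5*(-1888)) = ((1336 + 2*311364) + 1/(-1497704))*(-4055970 - 9440) = ((1336 + 622728) - 1/1497704)*(-4065410) = (624064 - 1/1497704)*(-4065410) = (934663149055/1497704)*(-4065410) = -1899894456399843775/748852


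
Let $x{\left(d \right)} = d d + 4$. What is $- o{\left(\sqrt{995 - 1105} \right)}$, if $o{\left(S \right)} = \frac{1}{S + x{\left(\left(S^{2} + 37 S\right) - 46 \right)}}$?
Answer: $- \frac{i}{- 126250 i + 11543 \sqrt{110}} \approx 4.1264 \cdot 10^{-6} - 3.9569 \cdot 10^{-6} i$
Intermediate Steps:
$x{\left(d \right)} = 4 + d^{2}$ ($x{\left(d \right)} = d^{2} + 4 = 4 + d^{2}$)
$o{\left(S \right)} = \frac{1}{4 + S + \left(-46 + S^{2} + 37 S\right)^{2}}$ ($o{\left(S \right)} = \frac{1}{S + \left(4 + \left(\left(S^{2} + 37 S\right) - 46\right)^{2}\right)} = \frac{1}{S + \left(4 + \left(-46 + S^{2} + 37 S\right)^{2}\right)} = \frac{1}{4 + S + \left(-46 + S^{2} + 37 S\right)^{2}}$)
$- o{\left(\sqrt{995 - 1105} \right)} = - \frac{1}{4 + \sqrt{995 - 1105} + \left(-46 + \left(\sqrt{995 - 1105}\right)^{2} + 37 \sqrt{995 - 1105}\right)^{2}} = - \frac{1}{4 + \sqrt{-110} + \left(-46 + \left(\sqrt{-110}\right)^{2} + 37 \sqrt{-110}\right)^{2}} = - \frac{1}{4 + i \sqrt{110} + \left(-46 + \left(i \sqrt{110}\right)^{2} + 37 i \sqrt{110}\right)^{2}} = - \frac{1}{4 + i \sqrt{110} + \left(-46 - 110 + 37 i \sqrt{110}\right)^{2}} = - \frac{1}{4 + i \sqrt{110} + \left(-156 + 37 i \sqrt{110}\right)^{2}} = - \frac{1}{4 + \left(-156 + 37 i \sqrt{110}\right)^{2} + i \sqrt{110}}$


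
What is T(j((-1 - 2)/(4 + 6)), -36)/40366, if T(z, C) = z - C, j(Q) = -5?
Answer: 31/40366 ≈ 0.00076797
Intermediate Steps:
T(j((-1 - 2)/(4 + 6)), -36)/40366 = (-5 - 1*(-36))/40366 = (-5 + 36)*(1/40366) = 31*(1/40366) = 31/40366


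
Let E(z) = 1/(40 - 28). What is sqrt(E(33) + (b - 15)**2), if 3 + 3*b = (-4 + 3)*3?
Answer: sqrt(10407)/6 ≈ 17.002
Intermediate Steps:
E(z) = 1/12
b = -2 (b = -1 + ((-4 + 3)*3)/3 = -1 + (-1*3)/3 = -1 + (1/3)*(-3) = -1 - 1 = -2)
sqrt(E(33) + (b - 15)**2) = sqrt(1/12 + (-2 - 15)**2) = sqrt(1/12 + (-17)**2) = sqrt(1/12 + 289) = sqrt(3469/12) = sqrt(10407)/6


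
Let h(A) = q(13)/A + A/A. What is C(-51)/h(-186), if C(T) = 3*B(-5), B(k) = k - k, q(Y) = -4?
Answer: 0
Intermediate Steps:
B(k) = 0
h(A) = 1 - 4/A (h(A) = -4/A + A/A = -4/A + 1 = 1 - 4/A)
C(T) = 0 (C(T) = 3*0 = 0)
C(-51)/h(-186) = 0/(((-4 - 186)/(-186))) = 0/((-1/186*(-190))) = 0/(95/93) = 0*(93/95) = 0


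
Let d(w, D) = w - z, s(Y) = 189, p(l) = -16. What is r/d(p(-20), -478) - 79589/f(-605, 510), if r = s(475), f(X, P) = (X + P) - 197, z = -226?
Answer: 399259/1460 ≈ 273.46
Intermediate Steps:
f(X, P) = -197 + P + X (f(X, P) = (P + X) - 197 = -197 + P + X)
r = 189
d(w, D) = 226 + w (d(w, D) = w - 1*(-226) = w + 226 = 226 + w)
r/d(p(-20), -478) - 79589/f(-605, 510) = 189/(226 - 16) - 79589/(-197 + 510 - 605) = 189/210 - 79589/(-292) = 189*(1/210) - 79589*(-1/292) = 9/10 + 79589/292 = 399259/1460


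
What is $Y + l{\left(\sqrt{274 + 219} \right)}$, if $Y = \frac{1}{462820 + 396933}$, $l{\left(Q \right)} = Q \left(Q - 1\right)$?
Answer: $\frac{423858230}{859753} - \sqrt{493} \approx 470.8$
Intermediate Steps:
$l{\left(Q \right)} = Q \left(-1 + Q\right)$
$Y = \frac{1}{859753} \approx 1.1631 \cdot 10^{-6}$
$Y + l{\left(\sqrt{274 + 219} \right)} = \frac{1}{859753} + \sqrt{274 + 219} \left(-1 + \sqrt{274 + 219}\right) = \frac{1}{859753} + \sqrt{493} \left(-1 + \sqrt{493}\right)$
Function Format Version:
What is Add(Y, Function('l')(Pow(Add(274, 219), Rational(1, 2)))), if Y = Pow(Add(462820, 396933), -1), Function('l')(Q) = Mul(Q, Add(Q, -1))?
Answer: Add(Rational(423858230, 859753), Mul(-1, Pow(493, Rational(1, 2)))) ≈ 470.80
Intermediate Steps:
Function('l')(Q) = Mul(Q, Add(-1, Q))
Y = Rational(1, 859753) (Y = Pow(859753, -1) = Rational(1, 859753) ≈ 1.1631e-6)
Add(Y, Function('l')(Pow(Add(274, 219), Rational(1, 2)))) = Add(Rational(1, 859753), Mul(Pow(Add(274, 219), Rational(1, 2)), Add(-1, Pow(Add(274, 219), Rational(1, 2))))) = Add(Rational(1, 859753), Mul(Pow(493, Rational(1, 2)), Add(-1, Pow(493, Rational(1, 2)))))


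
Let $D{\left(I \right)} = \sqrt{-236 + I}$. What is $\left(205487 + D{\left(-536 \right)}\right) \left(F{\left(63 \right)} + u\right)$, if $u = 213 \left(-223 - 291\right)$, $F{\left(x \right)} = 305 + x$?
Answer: $-22421508518 - 218228 i \sqrt{193} \approx -2.2422 \cdot 10^{10} - 3.0317 \cdot 10^{6} i$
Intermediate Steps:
$u = -109482$ ($u = 213 \left(-514\right) = -109482$)
$\left(205487 + D{\left(-536 \right)}\right) \left(F{\left(63 \right)} + u\right) = \left(205487 + \sqrt{-236 - 536}\right) \left(\left(305 + 63\right) - 109482\right) = \left(205487 + \sqrt{-772}\right) \left(368 - 109482\right) = \left(205487 + 2 i \sqrt{193}\right) \left(-109114\right) = -22421508518 - 218228 i \sqrt{193}$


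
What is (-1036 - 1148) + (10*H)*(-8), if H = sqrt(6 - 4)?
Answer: -2184 - 80*sqrt(2) ≈ -2297.1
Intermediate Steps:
H = sqrt(2) ≈ 1.4142
(-1036 - 1148) + (10*H)*(-8) = (-1036 - 1148) + (10*sqrt(2))*(-8) = -2184 - 80*sqrt(2)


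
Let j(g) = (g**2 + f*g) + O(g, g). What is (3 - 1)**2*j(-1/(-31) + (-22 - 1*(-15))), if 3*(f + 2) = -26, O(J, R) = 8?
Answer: 503072/961 ≈ 523.49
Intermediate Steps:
f = -32/3 (f = -2 + (1/3)*(-26) = -2 - 26/3 = -32/3 ≈ -10.667)
j(g) = 8 + g**2 - 32*g/3 (j(g) = (g**2 - 32*g/3) + 8 = 8 + g**2 - 32*g/3)
(3 - 1)**2*j(-1/(-31) + (-22 - 1*(-15))) = (3 - 1)**2*(8 + (-1/(-31) + (-22 - 1*(-15)))**2 - 32*(-1/(-31) + (-22 - 1*(-15)))/3) = 2**2*(8 + (-1*(-1/31) + (-22 + 15))**2 - 32*(-1*(-1/31) + (-22 + 15))/3) = 4*(8 + (1/31 - 7)**2 - 32*(1/31 - 7)/3) = 4*(8 + (-216/31)**2 - 32/3*(-216/31)) = 4*(8 + 46656/961 + 2304/31) = 4*(125768/961) = 503072/961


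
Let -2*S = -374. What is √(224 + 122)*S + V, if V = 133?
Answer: 133 + 187*√346 ≈ 3611.4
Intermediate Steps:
S = 187 (S = -½*(-374) = 187)
√(224 + 122)*S + V = √(224 + 122)*187 + 133 = √346*187 + 133 = 187*√346 + 133 = 133 + 187*√346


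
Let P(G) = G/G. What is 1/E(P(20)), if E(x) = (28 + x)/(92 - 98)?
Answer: -6/29 ≈ -0.20690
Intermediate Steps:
P(G) = 1
E(x) = -14/3 - x/6 (E(x) = (28 + x)/(-6) = (28 + x)*(-⅙) = -14/3 - x/6)
1/E(P(20)) = 1/(-14/3 - ⅙*1) = 1/(-14/3 - ⅙) = 1/(-29/6) = -6/29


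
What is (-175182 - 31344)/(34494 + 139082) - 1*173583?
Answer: -15065024667/86788 ≈ -1.7358e+5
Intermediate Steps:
(-175182 - 31344)/(34494 + 139082) - 1*173583 = -206526/173576 - 173583 = -206526*1/173576 - 173583 = -103263/86788 - 173583 = -15065024667/86788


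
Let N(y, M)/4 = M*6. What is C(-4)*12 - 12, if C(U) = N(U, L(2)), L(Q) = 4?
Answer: 1140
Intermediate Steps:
N(y, M) = 24*M (N(y, M) = 4*(M*6) = 4*(6*M) = 24*M)
C(U) = 96 (C(U) = 24*4 = 96)
C(-4)*12 - 12 = 96*12 - 12 = 1152 - 12 = 1140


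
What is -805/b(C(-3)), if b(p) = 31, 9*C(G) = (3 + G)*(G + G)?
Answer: -805/31 ≈ -25.968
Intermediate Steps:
C(G) = 2*G*(3 + G)/9 (C(G) = ((3 + G)*(G + G))/9 = ((3 + G)*(2*G))/9 = (2*G*(3 + G))/9 = 2*G*(3 + G)/9)
-805/b(C(-3)) = -805/31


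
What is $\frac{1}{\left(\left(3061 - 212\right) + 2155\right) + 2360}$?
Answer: $\frac{1}{7364} \approx 0.0001358$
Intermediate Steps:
$\frac{1}{\left(\left(3061 - 212\right) + 2155\right) + 2360} = \frac{1}{\left(2849 + 2155\right) + 2360} = \frac{1}{5004 + 2360} = \frac{1}{7364}$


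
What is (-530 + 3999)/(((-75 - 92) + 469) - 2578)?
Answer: -3469/2276 ≈ -1.5242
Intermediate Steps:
(-530 + 3999)/(((-75 - 92) + 469) - 2578) = 3469/((-167 + 469) - 2578) = 3469/(302 - 2578) = 3469/(-2276) = 3469*(-1/2276) = -3469/2276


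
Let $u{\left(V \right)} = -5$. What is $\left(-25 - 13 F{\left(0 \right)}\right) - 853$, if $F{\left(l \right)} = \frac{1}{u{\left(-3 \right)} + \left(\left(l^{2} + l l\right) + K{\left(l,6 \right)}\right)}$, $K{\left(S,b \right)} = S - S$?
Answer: $- \frac{4377}{5} \approx -875.4$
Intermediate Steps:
$K{\left(S,b \right)} = 0$
$F{\left(l \right)} = \frac{1}{-5 + 2 l^{2}}$ ($F{\left(l \right)} = \frac{1}{-5 + \left(\left(l^{2} + l l\right) + 0\right)} = \frac{1}{-5 + \left(\left(l^{2} + l^{2}\right) + 0\right)} = \frac{1}{-5 + \left(2 l^{2} + 0\right)} = \frac{1}{-5 + 2 l^{2}}$)
$\left(-25 - 13 F{\left(0 \right)}\right) - 853 = \left(-25 - \frac{13}{-5 + 2 \cdot 0^{2}}\right) - 853 = \left(-25 - \frac{13}{-5 + 2 \cdot 0}\right) - 853 = \left(-25 - \frac{13}{-5 + 0}\right) - 853 = \left(-25 - \frac{13}{-5}\right) - 853 = \left(-25 - - \frac{13}{5}\right) - 853 = \left(-25 + \frac{13}{5}\right) - 853 = - \frac{112}{5} - 853 = - \frac{4377}{5}$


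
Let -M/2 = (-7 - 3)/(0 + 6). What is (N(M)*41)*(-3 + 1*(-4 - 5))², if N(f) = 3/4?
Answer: 4428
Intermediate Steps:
M = 10/3 (M = -2*(-7 - 3)/(0 + 6) = -(-20)/6 = -2*(-5/3) = 10/3 ≈ 3.3333)
N(f) = ¾ (N(f) = 3*(¼) = ¾)
(N(M)*41)*(-3 + 1*(-4 - 5))² = ((¾)*41)*(-3 + 1*(-4 - 5))² = 123*(-3 + 1*(-9))²/4 = 123*(-3 - 9)²/4 = (123/4)*(-12)² = (123/4)*144 = 4428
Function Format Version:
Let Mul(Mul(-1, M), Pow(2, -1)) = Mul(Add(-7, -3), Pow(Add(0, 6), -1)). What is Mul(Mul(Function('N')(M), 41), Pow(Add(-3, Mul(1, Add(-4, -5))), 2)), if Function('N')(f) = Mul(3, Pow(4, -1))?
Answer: 4428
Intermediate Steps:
M = Rational(10, 3) (M = Mul(-2, Mul(Add(-7, -3), Pow(Add(0, 6), -1))) = Mul(-2, Mul(-10, Pow(6, -1))) = Mul(-2, Mul(-10, Rational(1, 6))) = Mul(-2, Rational(-5, 3)) = Rational(10, 3) ≈ 3.3333)
Function('N')(f) = Rational(3, 4) (Function('N')(f) = Mul(3, Rational(1, 4)) = Rational(3, 4))
Mul(Mul(Function('N')(M), 41), Pow(Add(-3, Mul(1, Add(-4, -5))), 2)) = Mul(Mul(Rational(3, 4), 41), Pow(Add(-3, Mul(1, Add(-4, -5))), 2)) = Mul(Rational(123, 4), Pow(Add(-3, Mul(1, -9)), 2)) = Mul(Rational(123, 4), Pow(Add(-3, -9), 2)) = Mul(Rational(123, 4), Pow(-12, 2)) = Mul(Rational(123, 4), 144) = 4428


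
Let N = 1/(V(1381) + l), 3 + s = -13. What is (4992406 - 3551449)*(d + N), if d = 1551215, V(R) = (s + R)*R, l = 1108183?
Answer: 6690610037537119197/2993248 ≈ 2.2352e+12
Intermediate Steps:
s = -16 (s = -3 - 13 = -16)
V(R) = R*(-16 + R) (V(R) = (-16 + R)*R = R*(-16 + R))
N = 1/2993248 (N = 1/(1381*(-16 + 1381) + 1108183) = 1/(1381*1365 + 1108183) = 1/(1885065 + 1108183) = 1/2993248 ≈ 3.3409e-7)
(4992406 - 3551449)*(d + N) = (4992406 - 3551449)*(1551215 + 1/2993248) = 1440957*(4643171196321/2993248) = 6690610037537119197/2993248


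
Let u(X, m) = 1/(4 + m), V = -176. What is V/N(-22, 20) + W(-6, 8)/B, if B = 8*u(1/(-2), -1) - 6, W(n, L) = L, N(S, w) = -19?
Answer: 652/95 ≈ 6.8632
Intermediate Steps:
B = -10/3 (B = 8/(4 - 1) - 6 = 8/3 - 6 = -10/3 ≈ -3.3333)
V/N(-22, 20) + W(-6, 8)/B = -176/(-19) + 8/(-10/3) = -176*(-1/19) + 8*(-3/10) = 176/19 - 12/5 = 652/95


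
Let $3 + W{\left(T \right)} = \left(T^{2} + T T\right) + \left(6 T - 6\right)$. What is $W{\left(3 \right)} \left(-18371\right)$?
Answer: $-496017$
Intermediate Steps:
$W{\left(T \right)} = -9 + 2 T^{2} + 6 T$ ($W{\left(T \right)} = -3 + \left(\left(T^{2} + T T\right) + \left(6 T - 6\right)\right) = -3 + \left(\left(T^{2} + T^{2}\right) + \left(-6 + 6 T\right)\right) = -3 + \left(2 T^{2} + \left(-6 + 6 T\right)\right) = -3 + \left(-6 + 2 T^{2} + 6 T\right) = -9 + 2 T^{2} + 6 T$)
$W{\left(3 \right)} \left(-18371\right) = \left(-9 + 2 \cdot 3^{2} + 6 \cdot 3\right) \left(-18371\right) = \left(-9 + 2 \cdot 9 + 18\right) \left(-18371\right) = \left(-9 + 18 + 18\right) \left(-18371\right) = 27 \left(-18371\right) = -496017$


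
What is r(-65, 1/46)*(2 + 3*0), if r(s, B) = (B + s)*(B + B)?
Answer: -2989/529 ≈ -5.6503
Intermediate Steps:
r(s, B) = 2*B*(B + s) (r(s, B) = (B + s)*(2*B) = 2*B*(B + s))
r(-65, 1/46)*(2 + 3*0) = (2*(1/46 - 65)/46)*(2 + 3*0) = (2*(1/46)*(1/46 - 65))*(2 + 0) = (2*(1/46)*(-2989/46))*2 = -2989/1058*2 = -2989/529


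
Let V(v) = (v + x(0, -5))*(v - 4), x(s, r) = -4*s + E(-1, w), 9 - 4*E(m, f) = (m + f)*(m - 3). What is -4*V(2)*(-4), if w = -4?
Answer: 24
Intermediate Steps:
E(m, f) = 9/4 - (-3 + m)*(f + m)/4 (E(m, f) = 9/4 - (m + f)*(m - 3)/4 = 9/4 - (f + m)*(-3 + m)/4 = 9/4 - (-3 + m)*(f + m)/4)
x(s, r) = -11/4 - 4*s (x(s, r) = -4*s + (9/4 - ¼*(-1)² + (¾)*(-4) + (¾)*(-1) - ¼*(-4)*(-1)) = -4*s + (9/4 - ¼*1 - 3 - ¾ - 1) = -4*s + (9/4 - ¼ - 3 - ¾ - 1) = -4*s - 11/4 = -11/4 - 4*s)
V(v) = (-4 + v)*(-11/4 + v) (V(v) = (v + (-11/4 - 4*0))*(v - 4) = (v + (-11/4 + 0))*(-4 + v) = (v - 11/4)*(-4 + v) = (-11/4 + v)*(-4 + v) = (-4 + v)*(-11/4 + v))
-4*V(2)*(-4) = -4*(11 + 2² - 27/4*2)*(-4) = -4*(11 + 4 - 27/2)*(-4) = -4*3/2*(-4) = -6*(-4) = 24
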